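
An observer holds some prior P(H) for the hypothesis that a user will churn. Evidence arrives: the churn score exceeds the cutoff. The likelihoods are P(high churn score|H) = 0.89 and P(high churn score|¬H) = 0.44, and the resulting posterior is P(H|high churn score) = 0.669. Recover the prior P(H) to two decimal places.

Bayes' rule in odds form gives O(H|E) = O(H)·[P(E|H)/P(E|¬H)], hence O(H) = O(H|E)/LR.
Posterior odds = 0.669/(1−0.669) = 2.0211. LR = 0.89/0.44 = 2.0227.
Prior odds = 2.0211/2.0227 = 0.9992, so P(H) = 0.9992/(1+0.9992) ≈ 0.50.

P(H) = 0.50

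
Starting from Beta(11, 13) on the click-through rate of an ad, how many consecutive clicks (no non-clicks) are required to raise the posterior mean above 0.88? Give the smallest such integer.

k = 85

After k clicks and 0 non-clicks the posterior is Beta(11+k, 13), with mean (11+k)/(11+13+k).
Set (11+k)/(24+k) > 0.88 and solve: k > (0.88·24 − 11)/(1 − 0.88) = 84.333.
The smallest integer exceeding 84.333 is 85, and checking k=85: (96)/(109) = 0.8807 > 0.88.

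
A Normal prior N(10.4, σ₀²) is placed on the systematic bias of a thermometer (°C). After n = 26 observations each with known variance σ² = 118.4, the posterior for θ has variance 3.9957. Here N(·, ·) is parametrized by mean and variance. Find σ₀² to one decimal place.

For the Normal–Normal model with known σ², precisions add: τ_n = τ₀ + n/σ².
So 1/σ₀² = 1/3.9957 − 26/118.4 = 0.250269 − 0.219595 = 0.030674.
Hence σ₀² = 1/0.030674 ≈ 32.6.

σ₀² = 32.6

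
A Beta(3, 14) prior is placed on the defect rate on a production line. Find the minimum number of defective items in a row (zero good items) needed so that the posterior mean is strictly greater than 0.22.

k = 1

After k defective items and 0 good items the posterior is Beta(3+k, 14), with mean (3+k)/(3+14+k).
Set (3+k)/(17+k) > 0.22 and solve: k > (0.22·17 − 3)/(1 − 0.22) = 0.949.
The smallest integer exceeding 0.949 is 1.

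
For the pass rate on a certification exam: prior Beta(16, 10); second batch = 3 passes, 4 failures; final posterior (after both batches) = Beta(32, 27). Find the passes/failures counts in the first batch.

Because Beta–binomial updating is additive in the counts, the combined data contributed (α_post−α_prior, β_post−β_prior) successes and failures.
Total across both batches: 32−16=16 passes, 27−10=17 failures.
Subtract the second batch: 16−3=13 passes and 17−4=13 failures.

13 passes and 13 failures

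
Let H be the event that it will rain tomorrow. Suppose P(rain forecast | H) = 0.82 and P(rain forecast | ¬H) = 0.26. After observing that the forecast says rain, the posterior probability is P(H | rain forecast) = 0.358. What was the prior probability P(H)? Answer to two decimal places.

P(H) = 0.15

In odds form, posterior odds = prior odds × likelihood ratio, so prior odds = posterior odds ÷ LR.
Posterior odds = 0.358/(1−0.358) = 0.5576. LR = 0.82/0.26 = 3.1538.
Prior odds = 0.5576/3.1538 = 0.1768, so P(H) = 0.1768/(1+0.1768) ≈ 0.15.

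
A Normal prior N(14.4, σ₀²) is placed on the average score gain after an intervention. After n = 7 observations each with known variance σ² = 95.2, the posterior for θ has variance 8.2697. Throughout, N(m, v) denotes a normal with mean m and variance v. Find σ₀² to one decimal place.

For the Normal–Normal model with known σ², precisions add: τ_n = τ₀ + n/σ².
So 1/σ₀² = 1/8.2697 − 7/95.2 = 0.120923 − 0.073529 = 0.047394.
Hence σ₀² = 1/0.047394 ≈ 21.1.

σ₀² = 21.1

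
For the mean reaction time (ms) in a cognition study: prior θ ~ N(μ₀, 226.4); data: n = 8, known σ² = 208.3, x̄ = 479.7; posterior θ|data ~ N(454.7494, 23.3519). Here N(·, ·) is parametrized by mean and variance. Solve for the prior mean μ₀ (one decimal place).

μ₀ = 237.8

With known observation variance, the Normal–Normal posterior has precision τ_n = τ₀ + n/σ² and mean μ_n = (τ₀μ₀ + (n/σ²)x̄)/τ_n.
Here τ₀ = 1/226.4 = 0.004417 and τ_data = 8/208.3 = 0.038406, so τ_n = 0.042823.
Rearranging for μ₀: μ₀ = (μ_n·τ_n − τ_data·x̄)/τ₀ = (454.7494·0.042823 − 0.038406·479.7) / 0.004417 = 1.050375/0.004417 ≈ 237.8.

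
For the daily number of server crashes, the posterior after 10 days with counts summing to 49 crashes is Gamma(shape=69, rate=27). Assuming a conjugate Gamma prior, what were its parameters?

Gamma(shape=20, rate=17)

Gamma–Poisson conjugacy: posterior shape = α + Σxᵢ, posterior rate = β + n.
So α = 69 − 49 = 20 and β = 27 − 10 = 17.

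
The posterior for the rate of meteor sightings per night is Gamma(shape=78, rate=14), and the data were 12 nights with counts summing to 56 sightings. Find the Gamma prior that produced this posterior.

Gamma(shape=22, rate=2)

A Gamma(α, β) prior (rate parametrization) on a Poisson rate with n observations summing to S gives posterior Gamma(α+S, β+n).
So α = 78 − 56 = 22 and β = 14 − 12 = 2.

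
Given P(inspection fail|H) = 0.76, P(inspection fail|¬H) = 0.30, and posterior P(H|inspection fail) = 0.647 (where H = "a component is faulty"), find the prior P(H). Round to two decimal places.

P(H) = 0.42

Bayes' rule in odds form gives O(H|E) = O(H)·[P(E|H)/P(E|¬H)], hence O(H) = O(H|E)/LR.
Posterior odds = 0.647/(1−0.647) = 1.8329. LR = 0.76/0.30 = 2.5333.
Prior odds = 1.8329/2.5333 = 0.7235, so P(H) = 0.7235/(1+0.7235) ≈ 0.42.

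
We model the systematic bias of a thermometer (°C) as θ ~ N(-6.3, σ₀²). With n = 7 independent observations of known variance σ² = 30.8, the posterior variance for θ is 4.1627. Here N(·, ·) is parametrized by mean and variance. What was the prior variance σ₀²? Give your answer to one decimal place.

σ₀² = 77.2

Posterior precision equals prior precision plus data precision: 1/σ_n² = 1/σ₀² + n/σ².
So 1/σ₀² = 1/4.1627 − 7/30.8 = 0.240229 − 0.227273 = 0.012956.
Hence σ₀² = 1/0.012956 ≈ 77.2.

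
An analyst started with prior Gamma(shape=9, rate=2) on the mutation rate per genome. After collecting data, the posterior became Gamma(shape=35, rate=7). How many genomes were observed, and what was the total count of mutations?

n = 5 genomes with total 26 mutations

Gamma–Poisson conjugacy: posterior shape = α + Σxᵢ, posterior rate = β + n.
Matching: Σxᵢ = 35 − 9 = 26 and n = 7 − 2 = 5.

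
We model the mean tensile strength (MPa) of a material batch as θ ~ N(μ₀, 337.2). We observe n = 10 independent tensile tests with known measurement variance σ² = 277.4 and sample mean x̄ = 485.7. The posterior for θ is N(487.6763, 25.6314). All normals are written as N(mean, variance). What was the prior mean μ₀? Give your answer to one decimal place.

The posterior mean is a precision-weighted average: μ_n = (τ₀μ₀ + τ_data·x̄)/(τ₀+τ_data), with τ₀=1/σ₀² and τ_data=n/σ².
Here τ₀ = 1/337.2 = 0.002966 and τ_data = 10/277.4 = 0.036049, so τ_n = 0.039015.
Rearranging for μ₀: μ₀ = (μ_n·τ_n − τ_data·x̄)/τ₀ = (487.6763·0.039015 − 0.036049·485.7) / 0.002966 = 1.517692/0.002966 ≈ 511.7.

μ₀ = 511.7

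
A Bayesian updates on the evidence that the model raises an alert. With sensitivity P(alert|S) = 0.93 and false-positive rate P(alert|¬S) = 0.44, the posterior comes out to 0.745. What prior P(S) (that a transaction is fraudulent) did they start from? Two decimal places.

P(S) = 0.58

In odds form, posterior odds = prior odds × likelihood ratio, so prior odds = posterior odds ÷ LR.
Posterior odds = 0.745/(1−0.745) = 2.9216. LR = 0.93/0.44 = 2.1136.
Prior odds = 2.9216/2.1136 = 1.3823, so P(S) = 1.3823/(1+1.3823) ≈ 0.58.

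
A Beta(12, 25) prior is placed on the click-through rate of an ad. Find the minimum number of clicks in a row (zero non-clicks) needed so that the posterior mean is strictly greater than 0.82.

After k clicks and 0 non-clicks the posterior is Beta(12+k, 25), with mean (12+k)/(12+25+k).
Set (12+k)/(37+k) > 0.82 and solve: k > (0.82·37 − 12)/(1 − 0.82) = 101.889.
The smallest integer exceeding 101.889 is 102, and checking k=102: (114)/(139) = 0.8201 > 0.82.

k = 102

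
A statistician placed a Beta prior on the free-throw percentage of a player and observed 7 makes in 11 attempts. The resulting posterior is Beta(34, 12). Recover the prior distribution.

A Beta(α, β) prior with s successes and f failures in binomial data gives a Beta(α+s, β+f) posterior.
So α = 34 − 7 = 27 and β = 12 − 4 = 8.

Beta(27, 8)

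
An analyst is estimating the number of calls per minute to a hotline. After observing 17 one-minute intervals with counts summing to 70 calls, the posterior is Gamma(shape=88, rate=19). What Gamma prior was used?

Gamma–Poisson conjugacy: posterior shape = α + Σxᵢ, posterior rate = β + n.
So α = 88 − 70 = 18 and β = 19 − 17 = 2.

Gamma(shape=18, rate=2)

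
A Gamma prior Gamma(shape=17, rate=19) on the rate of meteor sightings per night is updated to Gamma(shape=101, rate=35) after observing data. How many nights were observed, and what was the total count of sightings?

A Gamma(α, β) prior (rate parametrization) on a Poisson rate with n observations summing to S gives posterior Gamma(α+S, β+n).
Matching: Σxᵢ = 101 − 17 = 84 and n = 35 − 19 = 16.

n = 16 nights with total 84 sightings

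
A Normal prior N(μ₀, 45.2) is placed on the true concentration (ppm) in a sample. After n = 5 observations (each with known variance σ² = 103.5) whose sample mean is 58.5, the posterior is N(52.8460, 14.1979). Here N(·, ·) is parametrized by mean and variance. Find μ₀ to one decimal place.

μ₀ = 40.5

The posterior mean is a precision-weighted average: μ_n = (τ₀μ₀ + τ_data·x̄)/(τ₀+τ_data), with τ₀=1/σ₀² and τ_data=n/σ².
Here τ₀ = 1/45.2 = 0.022124 and τ_data = 5/103.5 = 0.048309, so τ_n = 0.070433.
Rearranging for μ₀: μ₀ = (μ_n·τ_n − τ_data·x̄)/τ₀ = (52.8460·0.070433 − 0.048309·58.5) / 0.022124 = 0.896026/0.022124 ≈ 40.5.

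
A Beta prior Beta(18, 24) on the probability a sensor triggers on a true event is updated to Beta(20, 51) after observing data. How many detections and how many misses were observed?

2 detections and 27 misses

Beta is conjugate to the binomial likelihood: posterior = Beta(α+s, β+f).
Match parameters: s=20−18=2, f=51−24=27.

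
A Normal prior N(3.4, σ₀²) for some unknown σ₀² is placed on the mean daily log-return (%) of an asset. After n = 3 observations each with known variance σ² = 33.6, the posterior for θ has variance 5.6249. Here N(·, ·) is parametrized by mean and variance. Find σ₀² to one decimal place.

σ₀² = 11.3

For the Normal–Normal model with known σ², precisions add: τ_n = τ₀ + n/σ².
So 1/σ₀² = 1/5.6249 − 3/33.6 = 0.177781 − 0.089286 = 0.088495.
Hence σ₀² = 1/0.088495 ≈ 11.3.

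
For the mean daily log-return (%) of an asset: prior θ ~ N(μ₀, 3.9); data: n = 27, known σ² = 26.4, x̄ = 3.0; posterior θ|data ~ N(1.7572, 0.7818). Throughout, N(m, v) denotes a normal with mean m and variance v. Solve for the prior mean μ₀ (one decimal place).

μ₀ = -3.2

The posterior mean is a precision-weighted average: μ_n = (τ₀μ₀ + τ_data·x̄)/(τ₀+τ_data), with τ₀=1/σ₀² and τ_data=n/σ².
Here τ₀ = 1/3.9 = 0.256410 and τ_data = 27/26.4 = 1.022727, so τ_n = 1.279137.
Rearranging for μ₀: μ₀ = (μ_n·τ_n − τ_data·x̄)/τ₀ = (1.7572·1.279137 − 1.022727·3.0) / 0.256410 = -0.820481/0.256410 ≈ -3.2.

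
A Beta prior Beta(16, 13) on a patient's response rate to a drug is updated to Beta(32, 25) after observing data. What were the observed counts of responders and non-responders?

Beta is conjugate to the binomial likelihood: posterior = Beta(a+s, b+f).
Match parameters: s=32−16=16, f=25−13=12.

16 responders and 12 non-responders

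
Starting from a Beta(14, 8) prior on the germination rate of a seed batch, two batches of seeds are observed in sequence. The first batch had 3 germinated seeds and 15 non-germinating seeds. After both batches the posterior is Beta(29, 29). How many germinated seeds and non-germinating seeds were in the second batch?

Because Beta–binomial updating is additive in the counts, the combined data contributed (α_post−α_prior, β_post−β_prior) successes and failures.
Total across both batches: 29−14=15 germinated seeds, 29−8=21 non-germinating seeds.
Subtract the first batch: 15−3=12 germinated seeds and 21−15=6 non-germinating seeds.

12 germinated seeds and 6 non-germinating seeds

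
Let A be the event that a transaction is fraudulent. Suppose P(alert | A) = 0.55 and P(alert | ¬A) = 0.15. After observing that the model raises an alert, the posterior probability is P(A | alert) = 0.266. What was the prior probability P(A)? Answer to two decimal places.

In odds form, posterior odds = prior odds × likelihood ratio, so prior odds = posterior odds ÷ LR.
Posterior odds = 0.266/(1−0.266) = 0.3624. LR = 0.55/0.15 = 3.6667.
Prior odds = 0.3624/3.6667 = 0.0988, so P(A) = 0.0988/(1+0.0988) ≈ 0.09.

P(A) = 0.09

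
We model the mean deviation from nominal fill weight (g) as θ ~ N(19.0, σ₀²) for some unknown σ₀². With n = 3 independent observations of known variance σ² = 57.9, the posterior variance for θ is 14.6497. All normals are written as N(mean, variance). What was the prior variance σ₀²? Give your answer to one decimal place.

Posterior precision equals prior precision plus data precision: 1/σ_n² = 1/σ₀² + n/σ².
So 1/σ₀² = 1/14.6497 − 3/57.9 = 0.068261 − 0.051813 = 0.016448.
Hence σ₀² = 1/0.016448 ≈ 60.8.

σ₀² = 60.8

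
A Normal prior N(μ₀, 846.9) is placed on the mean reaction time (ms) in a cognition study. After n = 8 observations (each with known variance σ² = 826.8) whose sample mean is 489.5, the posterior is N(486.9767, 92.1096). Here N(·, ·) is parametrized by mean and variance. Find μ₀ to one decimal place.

The posterior mean is a precision-weighted average: μ_n = (τ₀μ₀ + τ_data·x̄)/(τ₀+τ_data), with τ₀=1/σ₀² and τ_data=n/σ².
Here τ₀ = 1/846.9 = 0.001181 and τ_data = 8/826.8 = 0.009676, so τ_n = 0.010857.
Rearranging for μ₀: μ₀ = (μ_n·τ_n − τ_data·x̄)/τ₀ = (486.9767·0.010857 − 0.009676·489.5) / 0.001181 = 0.550704/0.001181 ≈ 466.3.

μ₀ = 466.3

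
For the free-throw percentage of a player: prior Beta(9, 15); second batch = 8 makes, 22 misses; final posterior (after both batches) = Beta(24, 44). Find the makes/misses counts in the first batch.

7 makes and 7 misses

Because Beta–binomial updating is additive in the counts, the combined data contributed (α_post−α_prior, β_post−β_prior) successes and failures.
Total across both batches: 24−9=15 makes, 44−15=29 misses.
Subtract the second batch: 15−8=7 makes and 29−22=7 misses.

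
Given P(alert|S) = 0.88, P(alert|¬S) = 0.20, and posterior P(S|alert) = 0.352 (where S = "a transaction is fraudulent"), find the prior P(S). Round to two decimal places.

Bayes' rule in odds form gives O(S|E) = O(S)·[P(E|S)/P(E|¬S)], hence O(S) = O(S|E)/LR.
Posterior odds = 0.352/(1−0.352) = 0.5432. LR = 0.88/0.20 = 4.4000.
Prior odds = 0.5432/4.4000 = 0.1235, so P(S) = 0.1235/(1+0.1235) ≈ 0.11.

P(S) = 0.11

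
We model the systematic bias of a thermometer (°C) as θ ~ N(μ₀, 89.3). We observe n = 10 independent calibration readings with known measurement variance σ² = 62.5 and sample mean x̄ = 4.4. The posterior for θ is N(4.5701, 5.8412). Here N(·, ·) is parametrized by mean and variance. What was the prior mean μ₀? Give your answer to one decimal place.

The posterior mean is a precision-weighted average: μ_n = (τ₀μ₀ + τ_data·x̄)/(τ₀+τ_data), with τ₀=1/σ₀² and τ_data=n/σ².
Here τ₀ = 1/89.3 = 0.011198 and τ_data = 10/62.5 = 0.160000, so τ_n = 0.171198.
Rearranging for μ₀: μ₀ = (μ_n·τ_n − τ_data·x̄)/τ₀ = (4.5701·0.171198 − 0.160000·4.4) / 0.011198 = 0.078392/0.011198 ≈ 7.0.

μ₀ = 7.0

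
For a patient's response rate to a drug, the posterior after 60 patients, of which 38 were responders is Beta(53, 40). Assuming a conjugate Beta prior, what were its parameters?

Beta(15, 18)

Beta is conjugate to the binomial likelihood: posterior = Beta(α+s, β+f).
So α = 53 − 38 = 15 and β = 40 − 22 = 18.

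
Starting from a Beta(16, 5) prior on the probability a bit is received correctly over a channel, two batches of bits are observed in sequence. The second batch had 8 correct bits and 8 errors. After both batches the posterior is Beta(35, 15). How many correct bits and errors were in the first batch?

Because Beta–binomial updating is additive in the counts, the combined data contributed (α_post−α_prior, β_post−β_prior) successes and failures.
Total across both batches: 35−16=19 correct bits, 15−5=10 errors.
Subtract the second batch: 19−8=11 correct bits and 10−8=2 errors.

11 correct bits and 2 errors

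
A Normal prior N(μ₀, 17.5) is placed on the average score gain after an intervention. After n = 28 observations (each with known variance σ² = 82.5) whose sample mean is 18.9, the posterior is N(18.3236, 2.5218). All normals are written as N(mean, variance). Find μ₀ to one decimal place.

μ₀ = 14.9

With known observation variance, the Normal–Normal posterior has precision τ_n = τ₀ + n/σ² and mean μ_n = (τ₀μ₀ + (n/σ²)x̄)/τ_n.
Here τ₀ = 1/17.5 = 0.057143 and τ_data = 28/82.5 = 0.339394, so τ_n = 0.396537.
Rearranging for μ₀: μ₀ = (μ_n·τ_n − τ_data·x̄)/τ₀ = (18.3236·0.396537 − 0.339394·18.9) / 0.057143 = 0.851439/0.057143 ≈ 14.9.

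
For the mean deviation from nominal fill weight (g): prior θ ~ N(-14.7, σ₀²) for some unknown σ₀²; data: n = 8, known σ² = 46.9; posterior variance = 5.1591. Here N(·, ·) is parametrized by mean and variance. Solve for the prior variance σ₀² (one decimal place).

Posterior precision equals prior precision plus data precision: 1/σ_n² = 1/σ₀² + n/σ².
So 1/σ₀² = 1/5.1591 − 8/46.9 = 0.193832 − 0.170576 = 0.023256.
Hence σ₀² = 1/0.023256 ≈ 43.0.

σ₀² = 43.0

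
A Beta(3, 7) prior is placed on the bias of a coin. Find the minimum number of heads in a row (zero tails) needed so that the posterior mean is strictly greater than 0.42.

k = 3

After k heads and 0 tails the posterior is Beta(3+k, 7), with mean (3+k)/(3+7+k).
Set (3+k)/(10+k) > 0.42 and solve: k > (0.42·10 − 3)/(1 − 0.42) = 2.069.
The smallest integer exceeding 2.069 is 3, and checking k=3: (6)/(13) = 0.4615 > 0.42.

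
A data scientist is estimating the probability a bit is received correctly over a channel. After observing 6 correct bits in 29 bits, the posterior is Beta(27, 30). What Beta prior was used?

Beta(21, 7)

Under Beta–binomial conjugacy the posterior parameters are (α+s, β+f).
So α = 27 − 6 = 21 and β = 30 − 23 = 7.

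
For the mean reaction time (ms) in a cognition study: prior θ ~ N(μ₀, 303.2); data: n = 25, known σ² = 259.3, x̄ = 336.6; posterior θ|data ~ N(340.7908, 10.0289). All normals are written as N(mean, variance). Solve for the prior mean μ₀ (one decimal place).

μ₀ = 463.3

The posterior mean is a precision-weighted average: μ_n = (τ₀μ₀ + τ_data·x̄)/(τ₀+τ_data), with τ₀=1/σ₀² and τ_data=n/σ².
Here τ₀ = 1/303.2 = 0.003298 and τ_data = 25/259.3 = 0.096413, so τ_n = 0.099711.
Rearranging for μ₀: μ₀ = (μ_n·τ_n − τ_data·x̄)/τ₀ = (340.7908·0.099711 − 0.096413·336.6) / 0.003298 = 1.527976/0.003298 ≈ 463.3.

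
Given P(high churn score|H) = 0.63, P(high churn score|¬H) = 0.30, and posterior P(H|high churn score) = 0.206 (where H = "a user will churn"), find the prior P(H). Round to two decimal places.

P(H) = 0.11

Bayes' rule in odds form gives O(H|E) = O(H)·[P(E|H)/P(E|¬H)], hence O(H) = O(H|E)/LR.
Posterior odds = 0.206/(1−0.206) = 0.2594. LR = 0.63/0.30 = 2.1000.
Prior odds = 0.2594/2.1000 = 0.1235, so P(H) = 0.1235/(1+0.1235) ≈ 0.11.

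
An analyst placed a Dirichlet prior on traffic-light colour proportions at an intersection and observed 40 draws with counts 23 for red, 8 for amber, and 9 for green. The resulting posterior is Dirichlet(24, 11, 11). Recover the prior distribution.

Dirichlet(1, 3, 2)

For a Dirichlet(α) prior with multinomial counts c, the posterior is Dirichlet(α + c) componentwise.
Subtract each count from the matching posterior parameter: 24−23=1, 11−8=3, 11−9=2.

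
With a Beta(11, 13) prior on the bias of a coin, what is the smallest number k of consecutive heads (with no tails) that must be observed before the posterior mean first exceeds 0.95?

After k heads and 0 tails the posterior is Beta(11+k, 13), with mean (11+k)/(11+13+k).
Set (11+k)/(24+k) > 0.95 and solve: k > (0.95·24 − 11)/(1 − 0.95) = 236.000.
The smallest integer exceeding 236.000 is 237, and checking k=237: (248)/(261) = 0.9502 > 0.95.

k = 237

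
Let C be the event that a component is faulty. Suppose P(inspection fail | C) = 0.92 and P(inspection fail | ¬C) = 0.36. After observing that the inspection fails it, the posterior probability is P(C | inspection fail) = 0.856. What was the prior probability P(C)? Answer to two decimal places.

Bayes' rule in odds form gives O(C|E) = O(C)·[P(E|C)/P(E|¬C)], hence O(C) = O(C|E)/LR.
Posterior odds = 0.856/(1−0.856) = 5.9444. LR = 0.92/0.36 = 2.5556.
Prior odds = 5.9444/2.5556 = 2.3260, so P(C) = 2.3260/(1+2.3260) ≈ 0.70.

P(C) = 0.70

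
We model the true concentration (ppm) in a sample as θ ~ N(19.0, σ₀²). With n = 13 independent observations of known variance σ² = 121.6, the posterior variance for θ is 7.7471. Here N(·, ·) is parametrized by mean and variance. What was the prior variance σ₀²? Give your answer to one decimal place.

Posterior precision equals prior precision plus data precision: 1/σ_n² = 1/σ₀² + n/σ².
So 1/σ₀² = 1/7.7471 − 13/121.6 = 0.129081 − 0.106908 = 0.022173.
Hence σ₀² = 1/0.022173 ≈ 45.1.

σ₀² = 45.1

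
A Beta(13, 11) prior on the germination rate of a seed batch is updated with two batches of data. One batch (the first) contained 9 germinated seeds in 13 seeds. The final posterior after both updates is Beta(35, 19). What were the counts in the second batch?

Sequential conjugate updates are equivalent to a single update on the pooled data, so total successes = posterior α − prior α and total failures = posterior β − prior β.
Total across both batches: 35−13=22 germinated seeds, 19−11=8 non-germinating seeds.
Subtract the first batch: 22−9=13 germinated seeds and 8−4=4 non-germinating seeds.

13 germinated seeds and 4 non-germinating seeds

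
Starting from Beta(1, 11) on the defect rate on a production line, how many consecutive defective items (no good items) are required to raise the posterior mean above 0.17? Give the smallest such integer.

k = 2

After k defective items and 0 good items the posterior is Beta(1+k, 11), with mean (1+k)/(1+11+k).
Set (1+k)/(12+k) > 0.17 and solve: k > (0.17·12 − 1)/(1 − 0.17) = 1.253.
The smallest integer exceeding 1.253 is 2.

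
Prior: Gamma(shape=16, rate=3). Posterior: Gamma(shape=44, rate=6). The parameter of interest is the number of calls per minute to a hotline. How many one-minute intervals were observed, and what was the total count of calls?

Gamma–Poisson conjugacy: posterior shape = α + Σxᵢ, posterior rate = β + n.
Matching: Σxᵢ = 44 − 16 = 28 and n = 6 − 3 = 3.

n = 3 one-minute intervals with total 28 calls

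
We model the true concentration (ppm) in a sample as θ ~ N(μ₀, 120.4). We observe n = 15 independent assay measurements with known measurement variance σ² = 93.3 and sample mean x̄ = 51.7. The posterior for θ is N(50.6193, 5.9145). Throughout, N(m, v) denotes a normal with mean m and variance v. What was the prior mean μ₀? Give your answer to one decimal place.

μ₀ = 29.7

With known observation variance, the Normal–Normal posterior has precision τ_n = τ₀ + n/σ² and mean μ_n = (τ₀μ₀ + (n/σ²)x̄)/τ_n.
Here τ₀ = 1/120.4 = 0.008306 and τ_data = 15/93.3 = 0.160772, so τ_n = 0.169078.
Rearranging for μ₀: μ₀ = (μ_n·τ_n − τ_data·x̄)/τ₀ = (50.6193·0.169078 − 0.160772·51.7) / 0.008306 = 0.246698/0.008306 ≈ 29.7.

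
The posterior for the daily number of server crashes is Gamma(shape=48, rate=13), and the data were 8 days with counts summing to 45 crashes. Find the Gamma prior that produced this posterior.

Gamma(shape=3, rate=5)

A Gamma(α, β) prior (rate parametrization) on a Poisson rate with n observations summing to S gives posterior Gamma(α+S, β+n).
So α = 48 − 45 = 3 and β = 13 − 8 = 5.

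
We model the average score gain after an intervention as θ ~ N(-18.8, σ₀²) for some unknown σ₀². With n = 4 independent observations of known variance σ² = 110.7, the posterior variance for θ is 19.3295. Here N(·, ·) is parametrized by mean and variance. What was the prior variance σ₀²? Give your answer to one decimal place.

For the Normal–Normal model with known σ², precisions add: τ_n = τ₀ + n/σ².
So 1/σ₀² = 1/19.3295 − 4/110.7 = 0.051734 − 0.036134 = 0.015600.
Hence σ₀² = 1/0.015600 ≈ 64.1.

σ₀² = 64.1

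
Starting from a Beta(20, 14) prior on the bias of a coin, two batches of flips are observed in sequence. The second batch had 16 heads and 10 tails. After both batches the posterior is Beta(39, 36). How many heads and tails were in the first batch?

3 heads and 12 tails

Sequential conjugate updates are equivalent to a single update on the pooled data, so total successes = posterior α − prior α and total failures = posterior β − prior β.
Total across both batches: 39−20=19 heads, 36−14=22 tails.
Subtract the second batch: 19−16=3 heads and 22−10=12 tails.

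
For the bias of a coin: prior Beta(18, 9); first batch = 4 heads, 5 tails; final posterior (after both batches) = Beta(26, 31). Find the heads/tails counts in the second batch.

4 heads and 17 tails

Sequential conjugate updates are equivalent to a single update on the pooled data, so total successes = posterior α − prior α and total failures = posterior β − prior β.
Total across both batches: 26−18=8 heads, 31−9=22 tails.
Subtract the first batch: 8−4=4 heads and 22−5=17 tails.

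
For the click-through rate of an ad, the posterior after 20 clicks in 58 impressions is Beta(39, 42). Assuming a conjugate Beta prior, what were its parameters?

Under Beta–binomial conjugacy the posterior parameters are (α+s, β+f).
So α = 39 − 20 = 19 and β = 42 − 38 = 4.

Beta(19, 4)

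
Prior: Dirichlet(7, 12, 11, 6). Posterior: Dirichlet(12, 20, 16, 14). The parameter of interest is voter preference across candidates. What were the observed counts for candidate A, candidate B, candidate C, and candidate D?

counts (5, 8, 5, 8)

For a Dirichlet(α) prior with multinomial counts c, the posterior is Dirichlet(α + c) componentwise.
Counts are posterior − prior componentwise: 12−7=5, 20−12=8, 16−11=5, 14−6=8.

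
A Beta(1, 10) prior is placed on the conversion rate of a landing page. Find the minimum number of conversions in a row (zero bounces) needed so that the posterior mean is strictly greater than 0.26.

After k conversions and 0 bounces the posterior is Beta(1+k, 10), with mean (1+k)/(1+10+k).
Set (1+k)/(11+k) > 0.26 and solve: k > (0.26·11 − 1)/(1 − 0.26) = 2.514.
The smallest integer exceeding 2.514 is 3, and checking k=3: (4)/(14) = 0.2857 > 0.26.

k = 3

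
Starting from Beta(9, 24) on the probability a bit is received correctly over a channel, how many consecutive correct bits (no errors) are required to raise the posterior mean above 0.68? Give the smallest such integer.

k = 43

After k correct bits and 0 errors the posterior is Beta(9+k, 24), with mean (9+k)/(9+24+k).
Set (9+k)/(33+k) > 0.68 and solve: k > (0.68·33 − 9)/(1 − 0.68) = 42.000.
The smallest integer exceeding 42.000 is 43.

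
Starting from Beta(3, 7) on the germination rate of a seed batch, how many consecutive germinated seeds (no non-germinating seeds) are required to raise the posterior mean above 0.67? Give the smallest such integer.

After k germinated seeds and 0 non-germinating seeds the posterior is Beta(3+k, 7), with mean (3+k)/(3+7+k).
Set (3+k)/(10+k) > 0.67 and solve: k > (0.67·10 − 3)/(1 − 0.67) = 11.212.
The smallest integer exceeding 11.212 is 12, and checking k=12: (15)/(22) = 0.6818 > 0.67.

k = 12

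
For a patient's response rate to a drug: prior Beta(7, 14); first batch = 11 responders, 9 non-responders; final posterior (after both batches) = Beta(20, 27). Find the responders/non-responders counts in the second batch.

Because Beta–binomial updating is additive in the counts, the combined data contributed (α_post−α_prior, β_post−β_prior) successes and failures.
Total across both batches: 20−7=13 responders, 27−14=13 non-responders.
Subtract the first batch: 13−11=2 responders and 13−9=4 non-responders.

2 responders and 4 non-responders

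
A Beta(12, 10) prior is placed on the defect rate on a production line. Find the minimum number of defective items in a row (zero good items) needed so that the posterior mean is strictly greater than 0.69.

k = 11

After k defective items and 0 good items the posterior is Beta(12+k, 10), with mean (12+k)/(12+10+k).
Set (12+k)/(22+k) > 0.69 and solve: k > (0.69·22 − 12)/(1 − 0.69) = 10.258.
The smallest integer exceeding 10.258 is 11, and checking k=11: (23)/(33) = 0.6970 > 0.69.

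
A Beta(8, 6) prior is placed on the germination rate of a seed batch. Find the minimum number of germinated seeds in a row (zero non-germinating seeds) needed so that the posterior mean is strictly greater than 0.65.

k = 4

After k germinated seeds and 0 non-germinating seeds the posterior is Beta(8+k, 6), with mean (8+k)/(8+6+k).
Set (8+k)/(14+k) > 0.65 and solve: k > (0.65·14 − 8)/(1 − 0.65) = 3.143.
The smallest integer exceeding 3.143 is 4.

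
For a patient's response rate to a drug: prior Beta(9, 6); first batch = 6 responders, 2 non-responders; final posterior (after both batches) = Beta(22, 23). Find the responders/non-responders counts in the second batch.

7 responders and 15 non-responders

Because Beta–binomial updating is additive in the counts, the combined data contributed (α_post−α_prior, β_post−β_prior) successes and failures.
Total across both batches: 22−9=13 responders, 23−6=17 non-responders.
Subtract the first batch: 13−6=7 responders and 17−2=15 non-responders.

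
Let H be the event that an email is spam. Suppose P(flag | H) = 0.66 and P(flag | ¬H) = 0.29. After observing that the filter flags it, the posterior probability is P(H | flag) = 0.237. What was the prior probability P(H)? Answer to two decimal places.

P(H) = 0.12

In odds form, posterior odds = prior odds × likelihood ratio, so prior odds = posterior odds ÷ LR.
Posterior odds = 0.237/(1−0.237) = 0.3106. LR = 0.66/0.29 = 2.2759.
Prior odds = 0.3106/2.2759 = 0.1365, so P(H) = 0.1365/(1+0.1365) ≈ 0.12.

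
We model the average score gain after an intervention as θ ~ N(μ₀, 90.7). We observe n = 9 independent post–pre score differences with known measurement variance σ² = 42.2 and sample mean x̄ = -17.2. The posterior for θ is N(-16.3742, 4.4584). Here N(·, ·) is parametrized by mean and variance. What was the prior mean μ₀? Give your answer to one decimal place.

With known observation variance, the Normal–Normal posterior has precision τ_n = τ₀ + n/σ² and mean μ_n = (τ₀μ₀ + (n/σ²)x̄)/τ_n.
Here τ₀ = 1/90.7 = 0.011025 and τ_data = 9/42.2 = 0.213270, so τ_n = 0.224295.
Rearranging for μ₀: μ₀ = (μ_n·τ_n − τ_data·x̄)/τ₀ = (-16.3742·0.224295 − 0.213270·-17.2) / 0.011025 = -0.004407/0.011025 ≈ -0.4.

μ₀ = -0.4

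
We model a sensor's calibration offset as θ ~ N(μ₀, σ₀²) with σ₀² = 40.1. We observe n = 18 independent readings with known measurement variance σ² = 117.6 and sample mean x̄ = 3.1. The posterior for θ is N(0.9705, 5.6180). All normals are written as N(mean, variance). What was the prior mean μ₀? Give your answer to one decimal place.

μ₀ = -12.1

With known observation variance, the Normal–Normal posterior has precision τ_n = τ₀ + n/σ² and mean μ_n = (τ₀μ₀ + (n/σ²)x̄)/τ_n.
Here τ₀ = 1/40.1 = 0.024938 and τ_data = 18/117.6 = 0.153061, so τ_n = 0.177999.
Rearranging for μ₀: μ₀ = (μ_n·τ_n − τ_data·x̄)/τ₀ = (0.9705·0.177999 − 0.153061·3.1) / 0.024938 = -0.301741/0.024938 ≈ -12.1.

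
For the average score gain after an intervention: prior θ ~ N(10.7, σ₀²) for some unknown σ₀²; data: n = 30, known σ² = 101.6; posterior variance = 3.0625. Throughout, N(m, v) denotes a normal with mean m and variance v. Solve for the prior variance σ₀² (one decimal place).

Posterior precision equals prior precision plus data precision: 1/σ_n² = 1/σ₀² + n/σ².
So 1/σ₀² = 1/3.0625 − 30/101.6 = 0.326531 − 0.295276 = 0.031255.
Hence σ₀² = 1/0.031255 ≈ 32.0.

σ₀² = 32.0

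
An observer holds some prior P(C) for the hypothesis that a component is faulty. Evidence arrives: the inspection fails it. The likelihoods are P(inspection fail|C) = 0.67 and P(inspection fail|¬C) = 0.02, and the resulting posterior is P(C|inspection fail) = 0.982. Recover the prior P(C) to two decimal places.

P(C) = 0.62

In odds form, posterior odds = prior odds × likelihood ratio, so prior odds = posterior odds ÷ LR.
Posterior odds = 0.982/(1−0.982) = 54.5556. LR = 0.67/0.02 = 33.5000.
Prior odds = 54.5556/33.5000 = 1.6285, so P(C) = 1.6285/(1+1.6285) ≈ 0.62.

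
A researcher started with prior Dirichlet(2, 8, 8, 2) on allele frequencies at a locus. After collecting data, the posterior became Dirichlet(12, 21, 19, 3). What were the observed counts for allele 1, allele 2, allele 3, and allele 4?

For a Dirichlet(α) prior with multinomial counts c, the posterior is Dirichlet(α + c) componentwise.
Counts are posterior − prior componentwise: 12−2=10, 21−8=13, 19−8=11, 3−2=1.

counts (10, 13, 11, 1)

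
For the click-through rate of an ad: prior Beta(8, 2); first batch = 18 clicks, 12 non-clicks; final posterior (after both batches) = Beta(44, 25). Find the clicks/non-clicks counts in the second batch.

18 clicks and 11 non-clicks

Sequential conjugate updates are equivalent to a single update on the pooled data, so total successes = posterior α − prior α and total failures = posterior β − prior β.
Total across both batches: 44−8=36 clicks, 25−2=23 non-clicks.
Subtract the first batch: 36−18=18 clicks and 23−12=11 non-clicks.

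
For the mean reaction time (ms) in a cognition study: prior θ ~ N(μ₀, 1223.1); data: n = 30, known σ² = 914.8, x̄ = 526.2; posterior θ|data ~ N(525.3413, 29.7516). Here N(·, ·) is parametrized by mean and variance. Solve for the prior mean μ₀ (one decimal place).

μ₀ = 490.9

With known observation variance, the Normal–Normal posterior has precision τ_n = τ₀ + n/σ² and mean μ_n = (τ₀μ₀ + (n/σ²)x̄)/τ_n.
Here τ₀ = 1/1223.1 = 0.000818 and τ_data = 30/914.8 = 0.032794, so τ_n = 0.033612.
Rearranging for μ₀: μ₀ = (μ_n·τ_n − τ_data·x̄)/τ₀ = (525.3413·0.033612 − 0.032794·526.2) / 0.000818 = 0.401569/0.000818 ≈ 490.9.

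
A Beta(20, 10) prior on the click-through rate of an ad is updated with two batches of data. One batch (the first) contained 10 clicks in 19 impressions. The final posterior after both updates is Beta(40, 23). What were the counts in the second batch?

Because Beta–binomial updating is additive in the counts, the combined data contributed (α_post−α_prior, β_post−β_prior) successes and failures.
Total across both batches: 40−20=20 clicks, 23−10=13 non-clicks.
Subtract the first batch: 20−10=10 clicks and 13−9=4 non-clicks.

10 clicks and 4 non-clicks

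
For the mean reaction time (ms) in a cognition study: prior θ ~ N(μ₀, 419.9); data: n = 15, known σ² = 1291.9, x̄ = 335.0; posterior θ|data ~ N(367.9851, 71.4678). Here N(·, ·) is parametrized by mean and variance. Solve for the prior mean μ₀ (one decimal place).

μ₀ = 528.8

With known observation variance, the Normal–Normal posterior has precision τ_n = τ₀ + n/σ² and mean μ_n = (τ₀μ₀ + (n/σ²)x̄)/τ_n.
Here τ₀ = 1/419.9 = 0.002382 and τ_data = 15/1291.9 = 0.011611, so τ_n = 0.013993.
Rearranging for μ₀: μ₀ = (μ_n·τ_n − τ_data·x̄)/τ₀ = (367.9851·0.013993 − 0.011611·335.0) / 0.002382 = 1.259531/0.002382 ≈ 528.8.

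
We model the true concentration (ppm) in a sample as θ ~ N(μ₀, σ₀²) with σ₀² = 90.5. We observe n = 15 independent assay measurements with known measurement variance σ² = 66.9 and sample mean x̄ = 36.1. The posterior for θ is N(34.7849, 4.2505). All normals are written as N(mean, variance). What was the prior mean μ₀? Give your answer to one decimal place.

μ₀ = 8.1

With known observation variance, the Normal–Normal posterior has precision τ_n = τ₀ + n/σ² and mean μ_n = (τ₀μ₀ + (n/σ²)x̄)/τ_n.
Here τ₀ = 1/90.5 = 0.011050 and τ_data = 15/66.9 = 0.224215, so τ_n = 0.235265.
Rearranging for μ₀: μ₀ = (μ_n·τ_n − τ_data·x̄)/τ₀ = (34.7849·0.235265 − 0.224215·36.1) / 0.011050 = 0.089508/0.011050 ≈ 8.1.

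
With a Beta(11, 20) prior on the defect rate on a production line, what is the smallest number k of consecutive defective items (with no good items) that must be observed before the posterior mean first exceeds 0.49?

k = 9

After k defective items and 0 good items the posterior is Beta(11+k, 20), with mean (11+k)/(11+20+k).
Set (11+k)/(31+k) > 0.49 and solve: k > (0.49·31 − 11)/(1 − 0.49) = 8.216.
The smallest integer exceeding 8.216 is 9, and checking k=9: (20)/(40) = 0.5000 > 0.49.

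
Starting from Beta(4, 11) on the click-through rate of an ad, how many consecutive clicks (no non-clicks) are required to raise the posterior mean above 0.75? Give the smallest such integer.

k = 30

After k clicks and 0 non-clicks the posterior is Beta(4+k, 11), with mean (4+k)/(4+11+k).
Set (4+k)/(15+k) > 0.75 and solve: k > (0.75·15 − 4)/(1 − 0.75) = 29.000.
The smallest integer exceeding 29.000 is 30.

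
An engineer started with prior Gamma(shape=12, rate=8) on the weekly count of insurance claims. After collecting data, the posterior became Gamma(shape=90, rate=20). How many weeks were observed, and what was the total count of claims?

n = 12 weeks with total 78 claims

Gamma–Poisson conjugacy: posterior shape = α + Σxᵢ, posterior rate = β + n.
Matching: Σxᵢ = 90 − 12 = 78 and n = 20 − 8 = 12.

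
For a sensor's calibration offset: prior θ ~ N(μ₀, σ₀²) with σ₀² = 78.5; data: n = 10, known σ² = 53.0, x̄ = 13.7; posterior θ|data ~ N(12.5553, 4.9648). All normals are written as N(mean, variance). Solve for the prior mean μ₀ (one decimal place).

μ₀ = -4.4

With known observation variance, the Normal–Normal posterior has precision τ_n = τ₀ + n/σ² and mean μ_n = (τ₀μ₀ + (n/σ²)x̄)/τ_n.
Here τ₀ = 1/78.5 = 0.012739 and τ_data = 10/53.0 = 0.188679, so τ_n = 0.201418.
Rearranging for μ₀: μ₀ = (μ_n·τ_n − τ_data·x̄)/τ₀ = (12.5553·0.201418 − 0.188679·13.7) / 0.012739 = -0.056039/0.012739 ≈ -4.4.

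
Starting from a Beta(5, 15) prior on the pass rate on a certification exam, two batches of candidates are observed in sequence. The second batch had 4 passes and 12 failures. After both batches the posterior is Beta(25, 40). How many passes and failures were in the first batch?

Because Beta–binomial updating is additive in the counts, the combined data contributed (α_post−α_prior, β_post−β_prior) successes and failures.
Total across both batches: 25−5=20 passes, 40−15=25 failures.
Subtract the second batch: 20−4=16 passes and 25−12=13 failures.

16 passes and 13 failures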